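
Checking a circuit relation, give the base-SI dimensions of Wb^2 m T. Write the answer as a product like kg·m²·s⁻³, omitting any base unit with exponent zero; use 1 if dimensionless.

kg³·m⁵·s⁻⁶·A⁻³

Wb = V·s (flux: a volt is a weber per second),
    = kg·m²·s⁻²·A⁻¹.
So Wb² = kg²·m⁴·s⁻⁴·A⁻².
T = Wb/m² (flux density = flux per area),
    = kg·s⁻²·A⁻¹.
Combining: Wb²·m·T = (kg²·m⁴·s⁻⁴·A⁻²) · m · (kg·s⁻²·A⁻¹) = kg³·m⁵·s⁻⁶·A⁻³.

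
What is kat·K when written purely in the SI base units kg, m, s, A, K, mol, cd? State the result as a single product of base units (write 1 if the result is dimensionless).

s⁻¹·K·mol

kat = mol/s = s⁻¹·mol (catalytic activity).
Combining: kat·K = (s⁻¹·mol) · K = s⁻¹·K·mol.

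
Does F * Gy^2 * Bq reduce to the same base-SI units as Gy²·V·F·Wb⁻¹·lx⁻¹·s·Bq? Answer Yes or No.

Left side:
  F = C/V (capacitance = charge per voltage),
      = A·s/(kg·m²·s⁻³·A⁻¹) (substituting C and V),
      = kg⁻¹·m⁻²·s⁴·A².
  Gy = J/kg (absorbed dose = energy per mass),
      = m²·s⁻².
  So Gy² = m⁴·s⁻⁴.
  Bq = 1/s = s⁻¹ (activity is decays per second).
  Combining: F·Gy²·Bq = (kg⁻¹·m⁻²·s⁴·A²) · (m⁴·s⁻⁴) · s⁻¹ = kg⁻¹·m²·s⁻¹·A².
Right side:
  Gy = m²·s⁻².
  So Gy² = m⁴·s⁻⁴.
  V = kg·m²·s⁻³·A⁻¹.
  F = kg⁻¹·m⁻²·s⁴·A².
  Wb = kg·m²·s⁻²·A⁻¹.
  So Wb⁻¹ = kg⁻¹·m⁻²·s²·A.
  lx = m⁻²·cd.
  So lx⁻¹ = m²·cd⁻¹.
  Bq = s⁻¹.
  Combining: Gy²·V·F·Wb⁻¹·lx⁻¹·s·Bq = (m⁴·s⁻⁴) · (kg·m²·s⁻³·A⁻¹) · (kg⁻¹·m⁻²·s⁴·A²) · (kg⁻¹·m⁻²·s²·A) · (m²·cd⁻¹) · s · s⁻¹ = kg⁻¹·m⁴·s⁻¹·A²·cd⁻¹.
Left is kg⁻¹·m²·s⁻¹·A²; right is kg⁻¹·m⁴·s⁻¹·A²·cd⁻¹ — different.

No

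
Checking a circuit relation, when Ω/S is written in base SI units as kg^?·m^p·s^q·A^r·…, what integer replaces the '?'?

2

Ω = kg·m²·s⁻³·A⁻².
S = kg⁻¹·m⁻²·s³·A².
So S⁻¹ = kg·m²·s⁻³·A⁻².
Combining: Ω·S⁻¹ = (kg·m²·s⁻³·A⁻²) · (kg·m²·s⁻³·A⁻²) = kg²·m⁴·s⁻⁶·A⁻⁴.
The exponent of kg is 2.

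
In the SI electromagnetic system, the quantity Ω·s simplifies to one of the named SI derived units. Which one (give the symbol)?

H

Ω = kg·m²·s⁻³·A⁻².
Combining: Ω·s = (kg·m²·s⁻³·A⁻²) · s = kg·m²·s⁻²·A⁻².
kg·m²·s⁻²·A⁻² is the base-SI form of the henry.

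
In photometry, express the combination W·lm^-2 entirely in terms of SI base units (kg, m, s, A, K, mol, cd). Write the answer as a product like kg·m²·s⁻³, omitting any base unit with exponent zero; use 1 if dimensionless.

kg·m²·s⁻³·cd⁻²

W = J/s (power = energy per time),
    = kg·m²·s⁻³.
lm = cd·sr = cd (luminous flux; sr is dimensionless).
So lm⁻² = cd⁻².
Combining: W·lm⁻² = (kg·m²·s⁻³) · cd⁻² = kg·m²·s⁻³·cd⁻².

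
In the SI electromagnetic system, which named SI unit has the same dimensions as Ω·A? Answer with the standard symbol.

V

Ω = V/A (resistance = voltage per current),
    = kg·m²·s⁻³·A⁻².
Combining: Ω·A = (kg·m²·s⁻³·A⁻²) · A = kg·m²·s⁻³·A⁻¹.
kg·m²·s⁻³·A⁻¹ is the base-SI form of the volt.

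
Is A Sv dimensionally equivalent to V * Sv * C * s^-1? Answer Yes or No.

No

Left side:
  Sv = m²·s⁻².
  Combining: A·Sv = A · (m²·s⁻²) = m²·s⁻²·A.
Right side:
  V = kg·m²·s⁻³·A⁻¹.
  Sv = m²·s⁻².
  C = s·A.
  Combining: V·Sv·C·s⁻¹ = (kg·m²·s⁻³·A⁻¹) · (m²·s⁻²) · (s·A) · s⁻¹ = kg·m⁴·s⁻⁵.
Left is m²·s⁻²·A; right is kg·m⁴·s⁻⁵ — different.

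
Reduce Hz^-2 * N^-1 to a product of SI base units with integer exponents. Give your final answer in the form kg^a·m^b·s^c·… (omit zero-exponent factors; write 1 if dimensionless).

Hz = 1/s = s⁻¹ (frequency is cycles per second).
So Hz⁻² = s².
N = kg·m/s² = kg·m·s⁻² (force = mass × acceleration).
So N⁻¹ = kg⁻¹·m⁻¹·s².
Combining: Hz⁻²·N⁻¹ = s² · (kg⁻¹·m⁻¹·s²) = kg⁻¹·m⁻¹·s⁴.

kg⁻¹·m⁻¹·s⁴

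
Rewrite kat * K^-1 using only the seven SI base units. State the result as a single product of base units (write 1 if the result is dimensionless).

kat = mol/s = s⁻¹·mol (catalytic activity).
Combining: kat·K⁻¹ = (s⁻¹·mol) · K⁻¹ = s⁻¹·K⁻¹·mol.

s⁻¹·K⁻¹·mol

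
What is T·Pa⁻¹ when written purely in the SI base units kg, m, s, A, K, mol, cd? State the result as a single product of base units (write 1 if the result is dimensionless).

m·A⁻¹

T = Wb/m² (flux density = flux per area),
    = kg·s⁻²·A⁻¹.
Pa = N/m² (pressure = force per area),
    = kg·m⁻¹·s⁻².
So Pa⁻¹ = kg⁻¹·m·s².
Combining: T·Pa⁻¹ = (kg·s⁻²·A⁻¹) · (kg⁻¹·m·s²) = m·A⁻¹.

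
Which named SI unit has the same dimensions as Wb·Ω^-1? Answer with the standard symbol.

Wb = V·s (flux: a volt is a weber per second),
    = kg·m²·s⁻²·A⁻¹.
Ω = V/A (resistance = voltage per current),
    = kg·m²·s⁻³·A⁻².
So Ω⁻¹ = kg⁻¹·m⁻²·s³·A².
Combining: Wb·Ω⁻¹ = (kg·m²·s⁻²·A⁻¹) · (kg⁻¹·m⁻²·s³·A²) = s·A.
s·A is the base-SI form of the coulomb.

C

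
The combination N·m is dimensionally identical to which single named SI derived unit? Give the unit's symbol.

N = kg·m/s² = kg·m·s⁻² (force = mass × acceleration).
Combining: N·m = (kg·m·s⁻²) · m = kg·m²·s⁻².
kg·m²·s⁻² is the base-SI form of the joule.

J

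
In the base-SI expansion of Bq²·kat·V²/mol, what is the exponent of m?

Bq = s⁻¹.
So Bq² = s⁻².
kat = s⁻¹·mol.
V = kg·m²·s⁻³·A⁻¹.
So V² = kg²·m⁴·s⁻⁶·A⁻².
Combining: Bq²·mol⁻¹·kat·V² = s⁻² · mol⁻¹ · (s⁻¹·mol) · (kg²·m⁴·s⁻⁶·A⁻²) = kg²·m⁴·s⁻⁹·A⁻².
The exponent of m is 4.

4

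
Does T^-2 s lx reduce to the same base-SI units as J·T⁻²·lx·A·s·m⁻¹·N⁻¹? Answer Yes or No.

Left side:
  T = Wb/m² (flux density = flux per area),
      = kg·s⁻²·A⁻¹.
  So T⁻² = kg⁻²·s⁴·A².
  lx = lm/m² (illuminance = luminous flux per area),
      = m⁻²·cd.
  Combining: T⁻²·s·lx = (kg⁻²·s⁴·A²) · s · (m⁻²·cd) = kg⁻²·m⁻²·s⁵·A²·cd.
Right side:
  J = kg·m²·s⁻².
  T = kg·s⁻²·A⁻¹.
  So T⁻² = kg⁻²·s⁴·A².
  lx = m⁻²·cd.
  N = kg·m·s⁻².
  So N⁻¹ = kg⁻¹·m⁻¹·s².
  Combining: J·T⁻²·lx·A·s·m⁻¹·N⁻¹ = (kg·m²·s⁻²) · (kg⁻²·s⁴·A²) · (m⁻²·cd) · A · s · m⁻¹ · (kg⁻¹·m⁻¹·s²) = kg⁻²·m⁻²·s⁵·A³·cd.
Left is kg⁻²·m⁻²·s⁵·A²·cd; right is kg⁻²·m⁻²·s⁵·A³·cd — different.

No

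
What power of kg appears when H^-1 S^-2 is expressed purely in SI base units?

1

H = Wb/A (inductance = flux per current),
    = kg·m²·s⁻²·A⁻².
So H⁻¹ = kg⁻¹·m⁻²·s²·A².
S = 1/Ω (conductance is reciprocal resistance),
    = kg⁻¹·m⁻²·s³·A².
So S⁻² = kg²·m⁴·s⁻⁶·A⁻⁴.
Combining: H⁻¹·S⁻² = (kg⁻¹·m⁻²·s²·A²) · (kg²·m⁴·s⁻⁶·A⁻⁴) = kg·m²·s⁻⁴·A⁻².
The exponent of kg is 1.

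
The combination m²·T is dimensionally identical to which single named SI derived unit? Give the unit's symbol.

T = Wb/m² (flux density = flux per area),
    = kg·s⁻²·A⁻¹.
Combining: m²·T = m² · (kg·s⁻²·A⁻¹) = kg·m²·s⁻²·A⁻¹.
kg·m²·s⁻²·A⁻¹ is the base-SI form of the weber.

Wb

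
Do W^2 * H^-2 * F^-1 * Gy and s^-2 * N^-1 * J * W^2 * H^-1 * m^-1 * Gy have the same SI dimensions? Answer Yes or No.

Yes

Left side:
  W = kg·m²·s⁻³.
  So W² = kg²·m⁴·s⁻⁶.
  H = kg·m²·s⁻²·A⁻².
  So H⁻² = kg⁻²·m⁻⁴·s⁴·A⁴.
  F = kg⁻¹·m⁻²·s⁴·A².
  So F⁻¹ = kg·m²·s⁻⁴·A⁻².
  Gy = m²·s⁻².
  Combining: W²·H⁻²·F⁻¹·Gy = (kg²·m⁴·s⁻⁶) · (kg⁻²·m⁻⁴·s⁴·A⁴) · (kg·m²·s⁻⁴·A⁻²) · (m²·s⁻²) = kg·m⁴·s⁻⁸·A².
Right side:
  N = kg·m·s⁻².
  So N⁻¹ = kg⁻¹·m⁻¹·s².
  J = kg·m²·s⁻².
  W = kg·m²·s⁻³.
  So W² = kg²·m⁴·s⁻⁶.
  H = kg·m²·s⁻²·A⁻².
  So H⁻¹ = kg⁻¹·m⁻²·s²·A².
  Gy = m²·s⁻².
  Combining: s⁻²·N⁻¹·J·W²·H⁻¹·m⁻¹·Gy = s⁻² · (kg⁻¹·m⁻¹·s²) · (kg·m²·s⁻²) · (kg²·m⁴·s⁻⁶) · (kg⁻¹·m⁻²·s²·A²) · m⁻¹ · (m²·s⁻²) = kg·m⁴·s⁻⁸·A².
Both reduce to kg·m⁴·s⁻⁸·A².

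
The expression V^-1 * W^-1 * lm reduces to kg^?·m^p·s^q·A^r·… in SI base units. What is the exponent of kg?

V = W/A (potential = power per current),
    = kg·m²·s⁻³·A⁻¹.
So V⁻¹ = kg⁻¹·m⁻²·s³·A.
W = J/s (power = energy per time),
    = kg·m²·s⁻³.
So W⁻¹ = kg⁻¹·m⁻²·s³.
lm = cd·sr = cd (luminous flux; sr is dimensionless).
Combining: V⁻¹·W⁻¹·lm = (kg⁻¹·m⁻²·s³·A) · (kg⁻¹·m⁻²·s³) · cd = kg⁻²·m⁻⁴·s⁶·A·cd.
The exponent of kg is -2.

-2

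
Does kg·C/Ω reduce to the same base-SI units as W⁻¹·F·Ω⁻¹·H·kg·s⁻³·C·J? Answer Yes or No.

Yes

Left side:
  Ω = kg·m²·s⁻³·A⁻².
  So Ω⁻¹ = kg⁻¹·m⁻²·s³·A².
  C = s·A.
  Combining: Ω⁻¹·kg·C = (kg⁻¹·m⁻²·s³·A²) · kg · (s·A) = m⁻²·s⁴·A³.
Right side:
  W = J/s (power = energy per time),
      = kg·m²·s⁻³.
  So W⁻¹ = kg⁻¹·m⁻²·s³.
  F = C/V (capacitance = charge per voltage),
      = A·s/(kg·m²·s⁻³·A⁻¹) (substituting C and V),
      = kg⁻¹·m⁻²·s⁴·A².
  Ω = V/A (resistance = voltage per current),
      = kg·m²·s⁻³·A⁻².
  So Ω⁻¹ = kg⁻¹·m⁻²·s³·A².
  H = Wb/A (inductance = flux per current),
      = kg·m²·s⁻²·A⁻².
  C = A·s = s·A (charge = current × time).
  J = N·m (work = force × distance),
      = kg·m²·s⁻².
  Combining: W⁻¹·F·Ω⁻¹·H·kg·s⁻³·C·J = (kg⁻¹·m⁻²·s³) · (kg⁻¹·m⁻²·s⁴·A²) · (kg⁻¹·m⁻²·s³·A²) · (kg·m²·s⁻²·A⁻²) · kg · s⁻³ · (s·A) · (kg·m²·s⁻²) = m⁻²·s⁴·A³.
Both reduce to m⁻²·s⁴·A³.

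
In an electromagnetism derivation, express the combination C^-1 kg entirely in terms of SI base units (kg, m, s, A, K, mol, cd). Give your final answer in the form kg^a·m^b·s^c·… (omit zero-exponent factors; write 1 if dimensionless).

C = s·A.
So C⁻¹ = s⁻¹·A⁻¹.
Combining: C⁻¹·kg = (s⁻¹·A⁻¹) · kg = kg·s⁻¹·A⁻¹.

kg·s⁻¹·A⁻¹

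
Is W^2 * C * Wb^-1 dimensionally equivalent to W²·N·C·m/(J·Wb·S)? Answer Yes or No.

No

Left side:
  W = J/s (power = energy per time),
      = kg·m²·s⁻³.
  So W² = kg²·m⁴·s⁻⁶.
  C = A·s = s·A (charge = current × time).
  Wb = V·s (flux: a volt is a weber per second),
      = kg·m²·s⁻²·A⁻¹.
  So Wb⁻¹ = kg⁻¹·m⁻²·s²·A.
  Combining: W²·C·Wb⁻¹ = (kg²·m⁴·s⁻⁶) · (s·A) · (kg⁻¹·m⁻²·s²·A) = kg·m²·s⁻³·A².
Right side:
  W = kg·m²·s⁻³.
  So W² = kg²·m⁴·s⁻⁶.
  N = kg·m·s⁻².
  C = s·A.
  J = kg·m²·s⁻².
  So J⁻¹ = kg⁻¹·m⁻²·s².
  Wb = kg·m²·s⁻²·A⁻¹.
  So Wb⁻¹ = kg⁻¹·m⁻²·s²·A.
  S = kg⁻¹·m⁻²·s³·A².
  So S⁻¹ = kg·m²·s⁻³·A⁻².
  Combining: W²·N·C·J⁻¹·Wb⁻¹·S⁻¹·m = (kg²·m⁴·s⁻⁶) · (kg·m·s⁻²) · (s·A) · (kg⁻¹·m⁻²·s²) · (kg⁻¹·m⁻²·s²·A) · (kg·m²·s⁻³·A⁻²) · m = kg²·m⁴·s⁻⁶.
Left is kg·m²·s⁻³·A²; right is kg²·m⁴·s⁻⁶ — different.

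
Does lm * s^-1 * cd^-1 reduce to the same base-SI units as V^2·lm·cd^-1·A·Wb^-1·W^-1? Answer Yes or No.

Left side:
  lm = cd·sr = cd (luminous flux; sr is dimensionless).
  Combining: lm·s⁻¹·cd⁻¹ = cd · s⁻¹ · cd⁻¹ = s⁻¹.
Right side:
  V = kg·m²·s⁻³·A⁻¹.
  So V² = kg²·m⁴·s⁻⁶·A⁻².
  lm = cd.
  Wb = kg·m²·s⁻²·A⁻¹.
  So Wb⁻¹ = kg⁻¹·m⁻²·s²·A.
  W = kg·m²·s⁻³.
  So W⁻¹ = kg⁻¹·m⁻²·s³.
  Combining: V²·lm·cd⁻¹·A·Wb⁻¹·W⁻¹ = (kg²·m⁴·s⁻⁶·A⁻²) · cd · cd⁻¹ · A · (kg⁻¹·m⁻²·s²·A) · (kg⁻¹·m⁻²·s³) = s⁻¹.
Both reduce to s⁻¹.

Yes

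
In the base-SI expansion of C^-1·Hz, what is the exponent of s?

-2

C = s·A.
So C⁻¹ = s⁻¹·A⁻¹.
Hz = s⁻¹.
Combining: C⁻¹·Hz = (s⁻¹·A⁻¹) · s⁻¹ = s⁻²·A⁻¹.
The exponent of s is -2.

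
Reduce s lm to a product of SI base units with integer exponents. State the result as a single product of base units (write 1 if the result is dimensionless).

lm = cd.
Combining: s·lm = s · cd = s·cd.

s·cd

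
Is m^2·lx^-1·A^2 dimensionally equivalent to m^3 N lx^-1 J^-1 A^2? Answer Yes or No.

Yes

Left side:
  lx = lm/m² (illuminance = luminous flux per area),
      = m⁻²·cd.
  So lx⁻¹ = m²·cd⁻¹.
  Combining: m²·lx⁻¹·A² = m² · (m²·cd⁻¹) · A² = m⁴·A²·cd⁻¹.
Right side:
  N = kg·m/s² = kg·m·s⁻² (force = mass × acceleration).
  lx = lm/m² (illuminance = luminous flux per area),
      = m⁻²·cd.
  So lx⁻¹ = m²·cd⁻¹.
  J = N·m (work = force × distance),
      = kg·m²·s⁻².
  So J⁻¹ = kg⁻¹·m⁻²·s².
  Combining: m³·N·lx⁻¹·J⁻¹·A² = m³ · (kg·m·s⁻²) · (m²·cd⁻¹) · (kg⁻¹·m⁻²·s²) · A² = m⁴·A²·cd⁻¹.
Both reduce to m⁴·A²·cd⁻¹.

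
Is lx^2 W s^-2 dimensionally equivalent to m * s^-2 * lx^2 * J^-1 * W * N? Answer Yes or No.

Left side:
  lx = lm/m² (illuminance = luminous flux per area),
      = m⁻²·cd.
  So lx² = m⁻⁴·cd².
  W = J/s (power = energy per time),
      = kg·m²·s⁻³.
  Combining: lx²·W·s⁻² = (m⁻⁴·cd²) · (kg·m²·s⁻³) · s⁻² = kg·m⁻²·s⁻⁵·cd².
Right side:
  lx = m⁻²·cd.
  So lx² = m⁻⁴·cd².
  J = kg·m²·s⁻².
  So J⁻¹ = kg⁻¹·m⁻²·s².
  W = kg·m²·s⁻³.
  N = kg·m·s⁻².
  Combining: m·s⁻²·lx²·J⁻¹·W·N = m · s⁻² · (m⁻⁴·cd²) · (kg⁻¹·m⁻²·s²) · (kg·m²·s⁻³) · (kg·m·s⁻²) = kg·m⁻²·s⁻⁵·cd².
Both reduce to kg·m⁻²·s⁻⁵·cd².

Yes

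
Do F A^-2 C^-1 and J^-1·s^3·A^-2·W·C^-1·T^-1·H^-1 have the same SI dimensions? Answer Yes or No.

Left side:
  F = C/V (capacitance = charge per voltage),
      = A·s/(kg·m²·s⁻³·A⁻¹) (substituting C and V),
      = kg⁻¹·m⁻²·s⁴·A².
  C = A·s = s·A (charge = current × time).
  So C⁻¹ = s⁻¹·A⁻¹.
  Combining: F·A⁻²·C⁻¹ = (kg⁻¹·m⁻²·s⁴·A²) · A⁻² · (s⁻¹·A⁻¹) = kg⁻¹·m⁻²·s³·A⁻¹.
Right side:
  J = kg·m²·s⁻².
  So J⁻¹ = kg⁻¹·m⁻²·s².
  W = kg·m²·s⁻³.
  C = s·A.
  So C⁻¹ = s⁻¹·A⁻¹.
  T = kg·s⁻²·A⁻¹.
  So T⁻¹ = kg⁻¹·s²·A.
  H = kg·m²·s⁻²·A⁻².
  So H⁻¹ = kg⁻¹·m⁻²·s²·A².
  Combining: J⁻¹·s³·A⁻²·W·C⁻¹·T⁻¹·H⁻¹ = (kg⁻¹·m⁻²·s²) · s³ · A⁻² · (kg·m²·s⁻³) · (s⁻¹·A⁻¹) · (kg⁻¹·s²·A) · (kg⁻¹·m⁻²·s²·A²) = kg⁻²·m⁻²·s⁵.
Left is kg⁻¹·m⁻²·s³·A⁻¹; right is kg⁻²·m⁻²·s⁵ — different.

No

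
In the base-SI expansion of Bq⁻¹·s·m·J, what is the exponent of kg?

1

Bq = s⁻¹.
So Bq⁻¹ = s.
J = kg·m²·s⁻².
Combining: Bq⁻¹·s·m·J = s · s · m · (kg·m²·s⁻²) = kg·m³.
The exponent of kg is 1.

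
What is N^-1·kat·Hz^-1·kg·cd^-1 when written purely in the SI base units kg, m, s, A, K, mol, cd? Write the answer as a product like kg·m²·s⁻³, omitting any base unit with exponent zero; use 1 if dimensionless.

m⁻¹·s²·mol·cd⁻¹

N = kg·m·s⁻².
So N⁻¹ = kg⁻¹·m⁻¹·s².
kat = s⁻¹·mol.
Hz = s⁻¹.
So Hz⁻¹ = s.
Combining: N⁻¹·kat·Hz⁻¹·kg·cd⁻¹ = (kg⁻¹·m⁻¹·s²) · (s⁻¹·mol) · s · kg · cd⁻¹ = m⁻¹·s²·mol·cd⁻¹.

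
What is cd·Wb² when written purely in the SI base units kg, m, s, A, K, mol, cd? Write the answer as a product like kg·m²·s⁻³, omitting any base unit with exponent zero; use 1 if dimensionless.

Wb = V·s (flux: a volt is a weber per second),
    = kg·m²·s⁻²·A⁻¹.
So Wb² = kg²·m⁴·s⁻⁴·A⁻².
Combining: cd·Wb² = cd · (kg²·m⁴·s⁻⁴·A⁻²) = kg²·m⁴·s⁻⁴·A⁻²·cd.

kg²·m⁴·s⁻⁴·A⁻²·cd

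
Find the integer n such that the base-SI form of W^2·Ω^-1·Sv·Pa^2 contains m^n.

W = J/s (power = energy per time),
    = kg·m²·s⁻³.
So W² = kg²·m⁴·s⁻⁶.
Ω = V/A (resistance = voltage per current),
    = kg·m²·s⁻³·A⁻².
So Ω⁻¹ = kg⁻¹·m⁻²·s³·A².
Sv = J/kg (equivalent dose = energy per mass),
    = m²·s⁻².
Pa = N/m² (pressure = force per area),
    = kg·m⁻¹·s⁻².
So Pa² = kg²·m⁻²·s⁻⁴.
Combining: W²·Ω⁻¹·Sv·Pa² = (kg²·m⁴·s⁻⁶) · (kg⁻¹·m⁻²·s³·A²) · (m²·s⁻²) · (kg²·m⁻²·s⁻⁴) = kg³·m²·s⁻⁹·A².
The exponent of m is 2.

2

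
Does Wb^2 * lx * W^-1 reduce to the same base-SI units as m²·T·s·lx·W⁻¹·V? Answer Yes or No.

Yes

Left side:
  Wb = kg·m²·s⁻²·A⁻¹.
  So Wb² = kg²·m⁴·s⁻⁴·A⁻².
  lx = m⁻²·cd.
  W = kg·m²·s⁻³.
  So W⁻¹ = kg⁻¹·m⁻²·s³.
  Combining: Wb²·lx·W⁻¹ = (kg²·m⁴·s⁻⁴·A⁻²) · (m⁻²·cd) · (kg⁻¹·m⁻²·s³) = kg·s⁻¹·A⁻²·cd.
Right side:
  T = kg·s⁻²·A⁻¹.
  lx = m⁻²·cd.
  W = kg·m²·s⁻³.
  So W⁻¹ = kg⁻¹·m⁻²·s³.
  V = kg·m²·s⁻³·A⁻¹.
  Combining: m²·T·s·lx·W⁻¹·V = m² · (kg·s⁻²·A⁻¹) · s · (m⁻²·cd) · (kg⁻¹·m⁻²·s³) · (kg·m²·s⁻³·A⁻¹) = kg·s⁻¹·A⁻²·cd.
Both reduce to kg·s⁻¹·A⁻²·cd.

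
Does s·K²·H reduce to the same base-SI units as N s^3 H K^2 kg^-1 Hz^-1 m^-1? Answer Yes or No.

Left side:
  H = Wb/A (inductance = flux per current),
      = kg·m²·s⁻²·A⁻².
  Combining: s·K²·H = s · K² · (kg·m²·s⁻²·A⁻²) = kg·m²·s⁻¹·A⁻²·K².
Right side:
  N = kg·m·s⁻².
  H = kg·m²·s⁻²·A⁻².
  Hz = s⁻¹.
  So Hz⁻¹ = s.
  Combining: N·s³·H·K²·kg⁻¹·Hz⁻¹·m⁻¹ = (kg·m·s⁻²) · s³ · (kg·m²·s⁻²·A⁻²) · K² · kg⁻¹ · s · m⁻¹ = kg·m²·A⁻²·K².
Left is kg·m²·s⁻¹·A⁻²·K²; right is kg·m²·A⁻²·K² — different.

No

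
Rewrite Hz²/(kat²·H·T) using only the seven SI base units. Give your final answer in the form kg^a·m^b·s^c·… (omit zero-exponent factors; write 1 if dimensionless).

kg⁻²·m⁻²·s⁴·A³·mol⁻²

kat = s⁻¹·mol.
So kat⁻² = s²·mol⁻².
H = kg·m²·s⁻²·A⁻².
So H⁻¹ = kg⁻¹·m⁻²·s²·A².
T = kg·s⁻²·A⁻¹.
So T⁻¹ = kg⁻¹·s²·A.
Hz = s⁻¹.
So Hz² = s⁻².
Combining: kat⁻²·H⁻¹·T⁻¹·Hz² = (s²·mol⁻²) · (kg⁻¹·m⁻²·s²·A²) · (kg⁻¹·s²·A) · s⁻² = kg⁻²·m⁻²·s⁴·A³·mol⁻².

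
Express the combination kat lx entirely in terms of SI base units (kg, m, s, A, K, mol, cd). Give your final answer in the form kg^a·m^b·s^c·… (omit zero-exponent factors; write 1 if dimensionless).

m⁻²·s⁻¹·mol·cd

kat = mol/s = s⁻¹·mol (catalytic activity).
lx = lm/m² (illuminance = luminous flux per area),
    = m⁻²·cd.
Combining: kat·lx = (s⁻¹·mol) · (m⁻²·cd) = m⁻²·s⁻¹·mol·cd.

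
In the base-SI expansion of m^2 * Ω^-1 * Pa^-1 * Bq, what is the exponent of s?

Ω = V/A (resistance = voltage per current),
    = kg·m²·s⁻³·A⁻².
So Ω⁻¹ = kg⁻¹·m⁻²·s³·A².
Pa = N/m² (pressure = force per area),
    = kg·m⁻¹·s⁻².
So Pa⁻¹ = kg⁻¹·m·s².
Bq = 1/s = s⁻¹ (activity is decays per second).
Combining: m²·Ω⁻¹·Pa⁻¹·Bq = m² · (kg⁻¹·m⁻²·s³·A²) · (kg⁻¹·m·s²) · s⁻¹ = kg⁻²·m·s⁴·A².
The exponent of s is 4.

4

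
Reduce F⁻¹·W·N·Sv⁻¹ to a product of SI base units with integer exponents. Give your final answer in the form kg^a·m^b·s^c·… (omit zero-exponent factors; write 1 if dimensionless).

kg³·m³·s⁻⁷·A⁻²

F = C/V (capacitance = charge per voltage),
    = A·s/(kg·m²·s⁻³·A⁻¹) (substituting C and V),
    = kg⁻¹·m⁻²·s⁴·A².
So F⁻¹ = kg·m²·s⁻⁴·A⁻².
W = J/s (power = energy per time),
    = kg·m²·s⁻³.
N = kg·m/s² = kg·m·s⁻² (force = mass × acceleration).
Sv = J/kg (equivalent dose = energy per mass),
    = m²·s⁻².
So Sv⁻¹ = m⁻²·s².
Combining: F⁻¹·W·N·Sv⁻¹ = (kg·m²·s⁻⁴·A⁻²) · (kg·m²·s⁻³) · (kg·m·s⁻²) · (m⁻²·s²) = kg³·m³·s⁻⁷·A⁻².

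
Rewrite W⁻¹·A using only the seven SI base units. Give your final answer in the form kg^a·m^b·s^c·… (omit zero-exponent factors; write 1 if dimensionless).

W = J/s (power = energy per time),
    = kg·m²·s⁻³.
So W⁻¹ = kg⁻¹·m⁻²·s³.
Combining: W⁻¹·A = (kg⁻¹·m⁻²·s³) · A = kg⁻¹·m⁻²·s³·A.

kg⁻¹·m⁻²·s³·A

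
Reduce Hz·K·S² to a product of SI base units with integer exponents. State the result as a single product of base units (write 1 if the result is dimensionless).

Hz = 1/s = s⁻¹ (frequency is cycles per second).
S = 1/Ω (conductance is reciprocal resistance),
    = kg⁻¹·m⁻²·s³·A².
So S² = kg⁻²·m⁻⁴·s⁶·A⁴.
Combining: Hz·K·S² = s⁻¹ · K · (kg⁻²·m⁻⁴·s⁶·A⁴) = kg⁻²·m⁻⁴·s⁵·A⁴·K.

kg⁻²·m⁻⁴·s⁵·A⁴·K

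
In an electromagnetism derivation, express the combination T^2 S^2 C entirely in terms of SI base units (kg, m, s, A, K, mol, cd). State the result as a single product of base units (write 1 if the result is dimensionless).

T = kg·s⁻²·A⁻¹.
So T² = kg²·s⁻⁴·A⁻².
S = kg⁻¹·m⁻²·s³·A².
So S² = kg⁻²·m⁻⁴·s⁶·A⁴.
C = s·A.
Combining: T²·S²·C = (kg²·s⁻⁴·A⁻²) · (kg⁻²·m⁻⁴·s⁶·A⁴) · (s·A) = m⁻⁴·s³·A³.

m⁻⁴·s³·A³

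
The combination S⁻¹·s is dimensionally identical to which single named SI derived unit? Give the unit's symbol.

S = kg⁻¹·m⁻²·s³·A².
So S⁻¹ = kg·m²·s⁻³·A⁻².
Combining: S⁻¹·s = (kg·m²·s⁻³·A⁻²) · s = kg·m²·s⁻²·A⁻².
kg·m²·s⁻²·A⁻² is the base-SI form of the henry.

H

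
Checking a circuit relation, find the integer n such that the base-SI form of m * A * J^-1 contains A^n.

J = N·m (work = force × distance),
    = kg·m²·s⁻².
So J⁻¹ = kg⁻¹·m⁻²·s².
Combining: m·A·J⁻¹ = m · A · (kg⁻¹·m⁻²·s²) = kg⁻¹·m⁻¹·s²·A.
The exponent of A is 1.

1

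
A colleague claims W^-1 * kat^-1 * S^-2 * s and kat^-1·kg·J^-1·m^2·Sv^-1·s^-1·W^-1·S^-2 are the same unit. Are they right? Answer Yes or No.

Left side:
  W = J/s (power = energy per time),
      = kg·m²·s⁻³.
  So W⁻¹ = kg⁻¹·m⁻²·s³.
  kat = mol/s = s⁻¹·mol (catalytic activity).
  So kat⁻¹ = s·mol⁻¹.
  S = 1/Ω (conductance is reciprocal resistance),
      = kg⁻¹·m⁻²·s³·A².
  So S⁻² = kg²·m⁴·s⁻⁶·A⁻⁴.
  Combining: W⁻¹·kat⁻¹·S⁻²·s = (kg⁻¹·m⁻²·s³) · (s·mol⁻¹) · (kg²·m⁴·s⁻⁶·A⁻⁴) · s = kg·m²·s⁻¹·A⁻⁴·mol⁻¹.
Right side:
  kat = s⁻¹·mol.
  So kat⁻¹ = s·mol⁻¹.
  J = kg·m²·s⁻².
  So J⁻¹ = kg⁻¹·m⁻²·s².
  Sv = m²·s⁻².
  So Sv⁻¹ = m⁻²·s².
  W = kg·m²·s⁻³.
  So W⁻¹ = kg⁻¹·m⁻²·s³.
  S = kg⁻¹·m⁻²·s³·A².
  So S⁻² = kg²·m⁴·s⁻⁶·A⁻⁴.
  Combining: kat⁻¹·kg·J⁻¹·m²·Sv⁻¹·s⁻¹·W⁻¹·S⁻² = (s·mol⁻¹) · kg · (kg⁻¹·m⁻²·s²) · m² · (m⁻²·s²) · s⁻¹ · (kg⁻¹·m⁻²·s³) · (kg²·m⁴·s⁻⁶·A⁻⁴) = kg·s·A⁻⁴·mol⁻¹.
Left is kg·m²·s⁻¹·A⁻⁴·mol⁻¹; right is kg·s·A⁻⁴·mol⁻¹ — different.

No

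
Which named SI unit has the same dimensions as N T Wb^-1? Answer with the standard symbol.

Pa

N = kg·m/s² = kg·m·s⁻² (force = mass × acceleration).
T = Wb/m² (flux density = flux per area),
    = kg·s⁻²·A⁻¹.
Wb = V·s (flux: a volt is a weber per second),
    = kg·m²·s⁻²·A⁻¹.
So Wb⁻¹ = kg⁻¹·m⁻²·s²·A.
Combining: N·T·Wb⁻¹ = (kg·m·s⁻²) · (kg·s⁻²·A⁻¹) · (kg⁻¹·m⁻²·s²·A) = kg·m⁻¹·s⁻².
kg·m⁻¹·s⁻² is the base-SI form of the pascal.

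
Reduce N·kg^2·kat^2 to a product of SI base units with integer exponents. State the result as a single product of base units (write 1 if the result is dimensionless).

N = kg·m·s⁻².
kat = s⁻¹·mol.
So kat² = s⁻²·mol².
Combining: N·kg²·kat² = (kg·m·s⁻²) · kg² · (s⁻²·mol²) = kg³·m·s⁻⁴·mol².

kg³·m·s⁻⁴·mol²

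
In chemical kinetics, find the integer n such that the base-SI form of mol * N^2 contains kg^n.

2

N = kg·m/s² = kg·m·s⁻² (force = mass × acceleration).
So N² = kg²·m²·s⁻⁴.
Combining: mol·N² = mol · (kg²·m²·s⁻⁴) = kg²·m²·s⁻⁴·mol.
The exponent of kg is 2.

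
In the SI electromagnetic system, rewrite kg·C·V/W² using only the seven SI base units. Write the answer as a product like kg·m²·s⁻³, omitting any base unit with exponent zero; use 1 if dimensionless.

W = J/s (power = energy per time),
    = kg·m²·s⁻³.
So W⁻² = kg⁻²·m⁻⁴·s⁶.
C = A·s = s·A (charge = current × time).
V = W/A (potential = power per current),
    = kg·m²·s⁻³·A⁻¹.
Combining: W⁻²·kg·C·V = (kg⁻²·m⁻⁴·s⁶) · kg · (s·A) · (kg·m²·s⁻³·A⁻¹) = m⁻²·s⁴.

m⁻²·s⁴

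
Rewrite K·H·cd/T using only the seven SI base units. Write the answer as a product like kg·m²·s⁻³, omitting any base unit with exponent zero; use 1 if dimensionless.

m²·A⁻¹·K·cd

T = Wb/m² (flux density = flux per area),
    = kg·s⁻²·A⁻¹.
So T⁻¹ = kg⁻¹·s²·A.
H = Wb/A (inductance = flux per current),
    = kg·m²·s⁻²·A⁻².
Combining: K·T⁻¹·H·cd = K · (kg⁻¹·s²·A) · (kg·m²·s⁻²·A⁻²) · cd = m²·A⁻¹·K·cd.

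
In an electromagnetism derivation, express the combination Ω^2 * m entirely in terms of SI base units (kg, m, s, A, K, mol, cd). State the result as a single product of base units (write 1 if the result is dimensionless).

kg²·m⁵·s⁻⁶·A⁻⁴

Ω = V/A (resistance = voltage per current),
    = kg·m²·s⁻³·A⁻².
So Ω² = kg²·m⁴·s⁻⁶·A⁻⁴.
Combining: Ω²·m = (kg²·m⁴·s⁻⁶·A⁻⁴) · m = kg²·m⁵·s⁻⁶·A⁻⁴.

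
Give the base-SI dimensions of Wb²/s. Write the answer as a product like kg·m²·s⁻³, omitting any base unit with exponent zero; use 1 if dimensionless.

Wb = V·s (flux: a volt is a weber per second),
    = kg·m²·s⁻²·A⁻¹.
So Wb² = kg²·m⁴·s⁻⁴·A⁻².
Combining: s⁻¹·Wb² = s⁻¹ · (kg²·m⁴·s⁻⁴·A⁻²) = kg²·m⁴·s⁻⁵·A⁻².

kg²·m⁴·s⁻⁵·A⁻²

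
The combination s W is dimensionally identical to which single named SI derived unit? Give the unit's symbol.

J

W = J/s (power = energy per time),
    = kg·m²·s⁻³.
Combining: s·W = s · (kg·m²·s⁻³) = kg·m²·s⁻².
kg·m²·s⁻² is the base-SI form of the joule.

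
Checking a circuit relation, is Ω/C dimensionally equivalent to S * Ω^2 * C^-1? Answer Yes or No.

Left side:
  C = s·A.
  So C⁻¹ = s⁻¹·A⁻¹.
  Ω = kg·m²·s⁻³·A⁻².
  Combining: C⁻¹·Ω = (s⁻¹·A⁻¹) · (kg·m²·s⁻³·A⁻²) = kg·m²·s⁻⁴·A⁻³.
Right side:
  S = 1/Ω (conductance is reciprocal resistance),
      = kg⁻¹·m⁻²·s³·A².
  Ω = V/A (resistance = voltage per current),
      = kg·m²·s⁻³·A⁻².
  So Ω² = kg²·m⁴·s⁻⁶·A⁻⁴.
  C = A·s = s·A (charge = current × time).
  So C⁻¹ = s⁻¹·A⁻¹.
  Combining: S·Ω²·C⁻¹ = (kg⁻¹·m⁻²·s³·A²) · (kg²·m⁴·s⁻⁶·A⁻⁴) · (s⁻¹·A⁻¹) = kg·m²·s⁻⁴·A⁻³.
Both reduce to kg·m²·s⁻⁴·A⁻³.

Yes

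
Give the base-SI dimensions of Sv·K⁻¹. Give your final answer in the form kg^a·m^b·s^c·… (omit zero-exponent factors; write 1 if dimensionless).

Sv = m²·s⁻².
Combining: Sv·K⁻¹ = (m²·s⁻²) · K⁻¹ = m²·s⁻²·K⁻¹.

m²·s⁻²·K⁻¹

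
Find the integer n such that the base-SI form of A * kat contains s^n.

-1

kat = mol/s = s⁻¹·mol (catalytic activity).
Combining: A·kat = A · (s⁻¹·mol) = s⁻¹·A·mol.
The exponent of s is -1.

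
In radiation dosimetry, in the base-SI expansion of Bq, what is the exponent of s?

-1

Bq = 1/s = s⁻¹ (activity is decays per second).
The exponent of s is -1.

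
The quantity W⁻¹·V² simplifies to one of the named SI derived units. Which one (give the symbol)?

Ω

W = kg·m²·s⁻³.
So W⁻¹ = kg⁻¹·m⁻²·s³.
V = kg·m²·s⁻³·A⁻¹.
So V² = kg²·m⁴·s⁻⁶·A⁻².
Combining: W⁻¹·V² = (kg⁻¹·m⁻²·s³) · (kg²·m⁴·s⁻⁶·A⁻²) = kg·m²·s⁻³·A⁻².
kg·m²·s⁻³·A⁻² is the base-SI form of the ohm.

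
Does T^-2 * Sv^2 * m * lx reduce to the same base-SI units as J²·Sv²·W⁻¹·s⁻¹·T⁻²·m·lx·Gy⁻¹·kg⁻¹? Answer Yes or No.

Left side:
  T = kg·s⁻²·A⁻¹.
  So T⁻² = kg⁻²·s⁴·A².
  Sv = m²·s⁻².
  So Sv² = m⁴·s⁻⁴.
  lx = m⁻²·cd.
  Combining: T⁻²·Sv²·m·lx = (kg⁻²·s⁴·A²) · (m⁴·s⁻⁴) · m · (m⁻²·cd) = kg⁻²·m³·A²·cd.
Right side:
  J = kg·m²·s⁻².
  So J² = kg²·m⁴·s⁻⁴.
  Sv = m²·s⁻².
  So Sv² = m⁴·s⁻⁴.
  W = kg·m²·s⁻³.
  So W⁻¹ = kg⁻¹·m⁻²·s³.
  T = kg·s⁻²·A⁻¹.
  So T⁻² = kg⁻²·s⁴·A².
  lx = m⁻²·cd.
  Gy = m²·s⁻².
  So Gy⁻¹ = m⁻²·s².
  Combining: J²·Sv²·W⁻¹·s⁻¹·T⁻²·m·lx·Gy⁻¹·kg⁻¹ = (kg²·m⁴·s⁻⁴) · (m⁴·s⁻⁴) · (kg⁻¹·m⁻²·s³) · s⁻¹ · (kg⁻²·s⁴·A²) · m · (m⁻²·cd) · (m⁻²·s²) · kg⁻¹ = kg⁻²·m³·A²·cd.
Both reduce to kg⁻²·m³·A²·cd.

Yes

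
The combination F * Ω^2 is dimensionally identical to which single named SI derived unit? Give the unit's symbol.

F = kg⁻¹·m⁻²·s⁴·A².
Ω = kg·m²·s⁻³·A⁻².
So Ω² = kg²·m⁴·s⁻⁶·A⁻⁴.
Combining: F·Ω² = (kg⁻¹·m⁻²·s⁴·A²) · (kg²·m⁴·s⁻⁶·A⁻⁴) = kg·m²·s⁻²·A⁻².
kg·m²·s⁻²·A⁻² is the base-SI form of the henry.

H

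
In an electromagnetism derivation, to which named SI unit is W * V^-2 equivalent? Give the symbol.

S

W = J/s (power = energy per time),
    = kg·m²·s⁻³.
V = W/A (potential = power per current),
    = kg·m²·s⁻³·A⁻¹.
So V⁻² = kg⁻²·m⁻⁴·s⁶·A².
Combining: W·V⁻² = (kg·m²·s⁻³) · (kg⁻²·m⁻⁴·s⁶·A²) = kg⁻¹·m⁻²·s³·A².
kg⁻¹·m⁻²·s³·A² is the base-SI form of the siemens.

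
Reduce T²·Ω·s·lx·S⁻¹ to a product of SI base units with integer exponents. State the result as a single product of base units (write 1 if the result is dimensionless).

kg⁴·m²·s⁻⁹·A⁻⁶·cd

T = Wb/m² (flux density = flux per area),
    = kg·s⁻²·A⁻¹.
So T² = kg²·s⁻⁴·A⁻².
Ω = V/A (resistance = voltage per current),
    = kg·m²·s⁻³·A⁻².
lx = lm/m² (illuminance = luminous flux per area),
    = m⁻²·cd.
S = 1/Ω (conductance is reciprocal resistance),
    = kg⁻¹·m⁻²·s³·A².
So S⁻¹ = kg·m²·s⁻³·A⁻².
Combining: T²·Ω·s·lx·S⁻¹ = (kg²·s⁻⁴·A⁻²) · (kg·m²·s⁻³·A⁻²) · s · (m⁻²·cd) · (kg·m²·s⁻³·A⁻²) = kg⁴·m²·s⁻⁹·A⁻⁶·cd.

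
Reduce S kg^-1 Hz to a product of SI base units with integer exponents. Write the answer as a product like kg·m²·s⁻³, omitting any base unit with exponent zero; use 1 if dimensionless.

kg⁻²·m⁻²·s²·A²

S = 1/Ω (conductance is reciprocal resistance),
    = kg⁻¹·m⁻²·s³·A².
Hz = 1/s = s⁻¹ (frequency is cycles per second).
Combining: S·kg⁻¹·Hz = (kg⁻¹·m⁻²·s³·A²) · kg⁻¹ · s⁻¹ = kg⁻²·m⁻²·s²·A².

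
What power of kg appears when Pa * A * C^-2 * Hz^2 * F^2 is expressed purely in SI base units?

Pa = kg·m⁻¹·s⁻².
C = s·A.
So C⁻² = s⁻²·A⁻².
Hz = s⁻¹.
So Hz² = s⁻².
F = kg⁻¹·m⁻²·s⁴·A².
So F² = kg⁻²·m⁻⁴·s⁸·A⁴.
Combining: Pa·A·C⁻²·Hz²·F² = (kg·m⁻¹·s⁻²) · A · (s⁻²·A⁻²) · s⁻² · (kg⁻²·m⁻⁴·s⁸·A⁴) = kg⁻¹·m⁻⁵·s²·A³.
The exponent of kg is -1.

-1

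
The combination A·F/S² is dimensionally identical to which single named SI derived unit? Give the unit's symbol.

S = kg⁻¹·m⁻²·s³·A².
So S⁻² = kg²·m⁴·s⁻⁶·A⁻⁴.
F = kg⁻¹·m⁻²·s⁴·A².
Combining: A·S⁻²·F = A · (kg²·m⁴·s⁻⁶·A⁻⁴) · (kg⁻¹·m⁻²·s⁴·A²) = kg·m²·s⁻²·A⁻¹.
kg·m²·s⁻²·A⁻¹ is the base-SI form of the weber.

Wb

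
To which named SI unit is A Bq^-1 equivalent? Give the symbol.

C

Bq = s⁻¹.
So Bq⁻¹ = s.
Combining: A·Bq⁻¹ = A · s = s·A.
s·A is the base-SI form of the coulomb.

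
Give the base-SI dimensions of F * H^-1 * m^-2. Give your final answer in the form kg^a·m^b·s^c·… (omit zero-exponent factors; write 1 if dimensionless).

kg⁻²·m⁻⁶·s⁶·A⁴

F = C/V (capacitance = charge per voltage),
    = A·s/(kg·m²·s⁻³·A⁻¹) (substituting C and V),
    = kg⁻¹·m⁻²·s⁴·A².
H = Wb/A (inductance = flux per current),
    = kg·m²·s⁻²·A⁻².
So H⁻¹ = kg⁻¹·m⁻²·s²·A².
Combining: F·H⁻¹·m⁻² = (kg⁻¹·m⁻²·s⁴·A²) · (kg⁻¹·m⁻²·s²·A²) · m⁻² = kg⁻²·m⁻⁶·s⁶·A⁴.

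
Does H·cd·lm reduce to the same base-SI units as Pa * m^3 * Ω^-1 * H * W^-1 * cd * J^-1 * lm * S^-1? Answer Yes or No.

No

Left side:
  H = Wb/A (inductance = flux per current),
      = kg·m²·s⁻²·A⁻².
  lm = cd·sr = cd (luminous flux; sr is dimensionless).
  Combining: H·cd·lm = (kg·m²·s⁻²·A⁻²) · cd · cd = kg·m²·s⁻²·A⁻²·cd².
Right side:
  Pa = N/m² (pressure = force per area),
      = kg·m⁻¹·s⁻².
  Ω = V/A (resistance = voltage per current),
      = kg·m²·s⁻³·A⁻².
  So Ω⁻¹ = kg⁻¹·m⁻²·s³·A².
  H = Wb/A (inductance = flux per current),
      = kg·m²·s⁻²·A⁻².
  W = J/s (power = energy per time),
      = kg·m²·s⁻³.
  So W⁻¹ = kg⁻¹·m⁻²·s³.
  J = N·m (work = force × distance),
      = kg·m²·s⁻².
  So J⁻¹ = kg⁻¹·m⁻²·s².
  lm = cd·sr = cd (luminous flux; sr is dimensionless).
  S = 1/Ω (conductance is reciprocal resistance),
      = kg⁻¹·m⁻²·s³·A².
  So S⁻¹ = kg·m²·s⁻³·A⁻².
  Combining: Pa·m³·Ω⁻¹·H·W⁻¹·cd·J⁻¹·lm·S⁻¹ = (kg·m⁻¹·s⁻²) · m³ · (kg⁻¹·m⁻²·s³·A²) · (kg·m²·s⁻²·A⁻²) · (kg⁻¹·m⁻²·s³) · cd · (kg⁻¹·m⁻²·s²) · cd · (kg·m²·s⁻³·A⁻²) = s·A⁻²·cd².
Left is kg·m²·s⁻²·A⁻²·cd²; right is s·A⁻²·cd² — different.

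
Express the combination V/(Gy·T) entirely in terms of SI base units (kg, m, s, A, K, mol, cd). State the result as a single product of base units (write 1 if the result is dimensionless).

Gy = J/kg (absorbed dose = energy per mass),
    = m²·s⁻².
So Gy⁻¹ = m⁻²·s².
V = W/A (potential = power per current),
    = kg·m²·s⁻³·A⁻¹.
T = Wb/m² (flux density = flux per area),
    = kg·s⁻²·A⁻¹.
So T⁻¹ = kg⁻¹·s²·A.
Combining: Gy⁻¹·V·T⁻¹ = (m⁻²·s²) · (kg·m²·s⁻³·A⁻¹) · (kg⁻¹·s²·A) = s.

s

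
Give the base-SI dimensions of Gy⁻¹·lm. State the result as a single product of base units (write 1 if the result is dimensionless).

Gy = J/kg (absorbed dose = energy per mass),
    = m²·s⁻².
So Gy⁻¹ = m⁻²·s².
lm = cd·sr = cd (luminous flux; sr is dimensionless).
Combining: Gy⁻¹·lm = (m⁻²·s²) · cd = m⁻²·s²·cd.

m⁻²·s²·cd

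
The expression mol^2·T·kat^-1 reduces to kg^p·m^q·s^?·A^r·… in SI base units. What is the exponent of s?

T = Wb/m² (flux density = flux per area),
    = kg·s⁻²·A⁻¹.
kat = mol/s = s⁻¹·mol (catalytic activity).
So kat⁻¹ = s·mol⁻¹.
Combining: mol²·T·kat⁻¹ = mol² · (kg·s⁻²·A⁻¹) · (s·mol⁻¹) = kg·s⁻¹·A⁻¹·mol.
The exponent of s is -1.

-1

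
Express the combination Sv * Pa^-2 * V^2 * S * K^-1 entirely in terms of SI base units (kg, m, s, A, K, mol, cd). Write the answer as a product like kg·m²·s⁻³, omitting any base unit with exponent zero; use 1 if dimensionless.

Sv = J/kg (equivalent dose = energy per mass),
    = m²·s⁻².
Pa = N/m² (pressure = force per area),
    = kg·m⁻¹·s⁻².
So Pa⁻² = kg⁻²·m²·s⁴.
V = W/A (potential = power per current),
    = kg·m²·s⁻³·A⁻¹.
So V² = kg²·m⁴·s⁻⁶·A⁻².
S = 1/Ω (conductance is reciprocal resistance),
    = kg⁻¹·m⁻²·s³·A².
Combining: Sv·Pa⁻²·V²·S·K⁻¹ = (m²·s⁻²) · (kg⁻²·m²·s⁴) · (kg²·m⁴·s⁻⁶·A⁻²) · (kg⁻¹·m⁻²·s³·A²) · K⁻¹ = kg⁻¹·m⁶·s⁻¹·K⁻¹.

kg⁻¹·m⁶·s⁻¹·K⁻¹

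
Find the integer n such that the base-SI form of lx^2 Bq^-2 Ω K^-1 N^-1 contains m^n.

-3

lx = m⁻²·cd.
So lx² = m⁻⁴·cd².
Bq = s⁻¹.
So Bq⁻² = s².
Ω = kg·m²·s⁻³·A⁻².
N = kg·m·s⁻².
So N⁻¹ = kg⁻¹·m⁻¹·s².
Combining: lx²·Bq⁻²·Ω·K⁻¹·N⁻¹ = (m⁻⁴·cd²) · s² · (kg·m²·s⁻³·A⁻²) · K⁻¹ · (kg⁻¹·m⁻¹·s²) = m⁻³·s·A⁻²·K⁻¹·cd².
The exponent of m is -3.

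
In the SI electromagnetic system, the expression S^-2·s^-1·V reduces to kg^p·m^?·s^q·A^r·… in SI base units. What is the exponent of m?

6

S = kg⁻¹·m⁻²·s³·A².
So S⁻² = kg²·m⁴·s⁻⁶·A⁻⁴.
V = kg·m²·s⁻³·A⁻¹.
Combining: S⁻²·s⁻¹·V = (kg²·m⁴·s⁻⁶·A⁻⁴) · s⁻¹ · (kg·m²·s⁻³·A⁻¹) = kg³·m⁶·s⁻¹⁰·A⁻⁵.
The exponent of m is 6.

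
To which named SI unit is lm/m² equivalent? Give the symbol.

lx

lm = cd.
Combining: m⁻²·lm = m⁻² · cd = m⁻²·cd.
m⁻²·cd is the base-SI form of the lux.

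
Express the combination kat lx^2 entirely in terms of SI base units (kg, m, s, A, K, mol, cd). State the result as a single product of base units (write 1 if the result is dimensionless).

m⁻⁴·s⁻¹·mol·cd²

kat = s⁻¹·mol.
lx = m⁻²·cd.
So lx² = m⁻⁴·cd².
Combining: kat·lx² = (s⁻¹·mol) · (m⁻⁴·cd²) = m⁻⁴·s⁻¹·mol·cd².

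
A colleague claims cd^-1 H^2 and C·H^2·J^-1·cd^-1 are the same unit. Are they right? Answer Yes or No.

Left side:
  H = kg·m²·s⁻²·A⁻².
  So H² = kg²·m⁴·s⁻⁴·A⁻⁴.
  Combining: cd⁻¹·H² = cd⁻¹ · (kg²·m⁴·s⁻⁴·A⁻⁴) = kg²·m⁴·s⁻⁴·A⁻⁴·cd⁻¹.
Right side:
  C = A·s = s·A (charge = current × time).
  H = Wb/A (inductance = flux per current),
      = kg·m²·s⁻²·A⁻².
  So H² = kg²·m⁴·s⁻⁴·A⁻⁴.
  J = N·m (work = force × distance),
      = kg·m²·s⁻².
  So J⁻¹ = kg⁻¹·m⁻²·s².
  Combining: C·H²·J⁻¹·cd⁻¹ = (s·A) · (kg²·m⁴·s⁻⁴·A⁻⁴) · (kg⁻¹·m⁻²·s²) · cd⁻¹ = kg·m²·s⁻¹·A⁻³·cd⁻¹.
Left is kg²·m⁴·s⁻⁴·A⁻⁴·cd⁻¹; right is kg·m²·s⁻¹·A⁻³·cd⁻¹ — different.

No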